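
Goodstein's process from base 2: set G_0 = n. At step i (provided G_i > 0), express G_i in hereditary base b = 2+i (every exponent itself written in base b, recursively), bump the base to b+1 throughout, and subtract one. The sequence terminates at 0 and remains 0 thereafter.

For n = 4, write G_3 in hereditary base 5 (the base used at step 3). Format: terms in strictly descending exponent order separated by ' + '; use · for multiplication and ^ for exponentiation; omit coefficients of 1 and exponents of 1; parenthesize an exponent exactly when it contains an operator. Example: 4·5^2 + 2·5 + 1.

4 —HB2→ 2^2 —bump→ 3^3 = 27 —(−1)→ 26
26 —HB3→ 2·3^2 + 2·3 + 2 —bump→ 2·4^2 + 2·4 + 2 = 42 —(−1)→ 41
41 —HB4→ 2·4^2 + 2·4 + 1 —bump→ 2·5^2 + 2·5 + 1 = 61 —(−1)→ 60
60 —HB5→ 2·5^2 + 2·5 —bump→ 2·6^2 + 2·6 = 84 —(−1)→ 83

2·5^2 + 2·5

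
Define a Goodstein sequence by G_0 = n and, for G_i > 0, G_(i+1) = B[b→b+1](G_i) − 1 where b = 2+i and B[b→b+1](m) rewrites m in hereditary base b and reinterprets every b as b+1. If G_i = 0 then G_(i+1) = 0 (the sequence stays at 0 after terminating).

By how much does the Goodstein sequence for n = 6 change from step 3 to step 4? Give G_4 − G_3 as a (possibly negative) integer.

43530

base 2: 6 = 2^2 + 2; at 3: 3^3 + 3 = 30; next = 29
base 3: 29 = 3^3 + 2; at 4: 4^4 + 2 = 258; next = 257
base 4: 257 = 4^4 + 1; at 5: 5^5 + 1 = 3126; next = 3125
base 5: 3125 = 5^5; at 6: 6^6 = 46656; next = 46655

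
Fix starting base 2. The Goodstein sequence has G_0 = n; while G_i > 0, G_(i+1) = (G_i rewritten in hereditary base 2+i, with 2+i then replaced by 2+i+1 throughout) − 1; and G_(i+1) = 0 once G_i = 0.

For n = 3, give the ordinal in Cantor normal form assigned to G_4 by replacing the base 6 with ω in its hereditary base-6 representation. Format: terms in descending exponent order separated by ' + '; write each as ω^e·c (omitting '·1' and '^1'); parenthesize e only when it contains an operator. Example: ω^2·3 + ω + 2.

G_0 = 3. HB_2(3) = 2 + 1. Bump = 4. G_1 = 3.
G_1 = 3. HB_3(3) = 3. Bump = 4. G_2 = 3.
G_2 = 3. HB_4(3) = 3. Bump = 3. G_3 = 2.
G_3 = 2. HB_5(2) = 2. Bump = 2. G_4 = 1.
G_4 = 1. HB_6(1) = 1. Bump = 1. G_5 = 0.

1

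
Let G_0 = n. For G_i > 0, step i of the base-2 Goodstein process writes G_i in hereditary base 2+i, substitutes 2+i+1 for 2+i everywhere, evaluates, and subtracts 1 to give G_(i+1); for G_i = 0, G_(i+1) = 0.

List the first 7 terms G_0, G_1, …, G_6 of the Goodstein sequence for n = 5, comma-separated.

5, 27, 255, 467, 775, 1197, 1751

[0] 5 ≡ 2^2 + 1 (base 2). Lift 3: 28. −1: 27.
[1] 27 ≡ 3^3 (base 3). Lift 4: 256. −1: 255.
[2] 255 ≡ 3·4^3 + 3·4^2 + 3·4 + 3 (base 4). Lift 5: 468. −1: 467.
[3] 467 ≡ 3·5^3 + 3·5^2 + 3·5 + 2 (base 5). Lift 6: 776. −1: 775.
[4] 775 ≡ 3·6^3 + 3·6^2 + 3·6 + 1 (base 6). Lift 7: 1198. −1: 1197.
[5] 1197 ≡ 3·7^3 + 3·7^2 + 3·7 (base 7). Lift 8: 1752. −1: 1751.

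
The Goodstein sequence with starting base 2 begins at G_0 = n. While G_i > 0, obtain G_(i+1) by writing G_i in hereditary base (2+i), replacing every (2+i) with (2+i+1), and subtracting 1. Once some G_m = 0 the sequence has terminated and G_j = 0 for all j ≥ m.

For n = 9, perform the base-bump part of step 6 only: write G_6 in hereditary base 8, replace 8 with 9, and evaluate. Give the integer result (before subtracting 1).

9 —HB2→ 2^(2 + 1) + 1 —bump→ 3^(3 + 1) + 1 = 82 —(−1)→ 81
81 —HB3→ 3^(3 + 1) —bump→ 4^(4 + 1) = 1024 —(−1)→ 1023
1023 —HB4→ 3·4^4 + 3·4^3 + 3·4^2 + 3·4 + 3 —bump→ 3·5^5 + 3·5^3 + 3·5^2 + 3·5 + 3 = 9843 —(−1)→ 9842
9842 —HB5→ 3·5^5 + 3·5^3 + 3·5^2 + 3·5 + 2 —bump→ 3·6^6 + 3·6^3 + 3·6^2 + 3·6 + 2 = 140744 —(−1)→ 140743
140743 —HB6→ 3·6^6 + 3·6^3 + 3·6^2 + 3·6 + 1 —bump→ 3·7^7 + 3·7^3 + 3·7^2 + 3·7 + 1 = 2471827 —(−1)→ 2471826
2471826 —HB7→ 3·7^7 + 3·7^3 + 3·7^2 + 3·7 —bump→ 3·8^8 + 3·8^3 + 3·8^2 + 3·8 = 50333400 —(−1)→ 50333399
50333399 —HB8→ 3·8^8 + 3·8^3 + 3·8^2 + 2·8 + 7 —bump→ 3·9^9 + 3·9^3 + 3·9^2 + 2·9 + 7 = 1162263922 —(−1)→ 1162263921

1162263922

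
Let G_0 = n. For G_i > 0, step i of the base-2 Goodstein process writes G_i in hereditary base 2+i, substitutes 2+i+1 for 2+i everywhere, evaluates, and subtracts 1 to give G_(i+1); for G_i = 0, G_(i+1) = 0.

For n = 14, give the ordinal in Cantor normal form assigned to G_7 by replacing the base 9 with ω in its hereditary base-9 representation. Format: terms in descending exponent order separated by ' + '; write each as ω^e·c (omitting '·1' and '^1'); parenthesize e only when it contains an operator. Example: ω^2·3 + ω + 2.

[0] 14 ≡ 2^(2 + 1) + 2^2 + 2 (base 2). Lift 3: 111. −1: 110.
[1] 110 ≡ 3^(3 + 1) + 3^3 + 2 (base 3). Lift 4: 1282. −1: 1281.
[2] 1281 ≡ 4^(4 + 1) + 4^4 + 1 (base 4). Lift 5: 18751. −1: 18750.
[3] 18750 ≡ 5^(5 + 1) + 5^5 (base 5). Lift 6: 326592. −1: 326591.
[4] 326591 ≡ 6^(6 + 1) + 5·6^5 + 5·6^4 + 5·6^3 + 5·6^2 + 5·6 + 5 (base 6). Lift 7: 5862841. −1: 5862840.
[5] 5862840 ≡ 7^(7 + 1) + 5·7^5 + 5·7^4 + 5·7^3 + 5·7^2 + 5·7 + 4 (base 7). Lift 8: 134404972. −1: 134404971.
[6] 134404971 ≡ 8^(8 + 1) + 5·8^5 + 5·8^4 + 5·8^3 + 5·8^2 + 5·8 + 3 (base 8). Lift 9: 3487116549. −1: 3487116548.
[7] 3487116548 ≡ 9^(9 + 1) + 5·9^5 + 5·9^4 + 5·9^3 + 5·9^2 + 5·9 + 2 (base 9). Lift 10: 100000555552. −1: 100000555551.

ω^(ω + 1) + ω^5·5 + ω^4·5 + ω^3·5 + ω^2·5 + ω·5 + 2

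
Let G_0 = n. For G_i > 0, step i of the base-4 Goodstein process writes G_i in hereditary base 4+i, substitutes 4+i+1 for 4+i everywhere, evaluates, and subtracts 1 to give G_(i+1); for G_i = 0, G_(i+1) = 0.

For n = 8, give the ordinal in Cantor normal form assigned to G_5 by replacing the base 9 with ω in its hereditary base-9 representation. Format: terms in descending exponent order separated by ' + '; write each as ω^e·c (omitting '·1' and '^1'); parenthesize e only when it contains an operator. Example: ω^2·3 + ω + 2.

ω

8 —HB4→ 2·4 —bump→ 2·5 = 10 —(−1)→ 9
9 —HB5→ 5 + 4 —bump→ 6 + 4 = 10 —(−1)→ 9
9 —HB6→ 6 + 3 —bump→ 7 + 3 = 10 —(−1)→ 9
9 —HB7→ 7 + 2 —bump→ 8 + 2 = 10 —(−1)→ 9
9 —HB8→ 8 + 1 —bump→ 9 + 1 = 10 —(−1)→ 9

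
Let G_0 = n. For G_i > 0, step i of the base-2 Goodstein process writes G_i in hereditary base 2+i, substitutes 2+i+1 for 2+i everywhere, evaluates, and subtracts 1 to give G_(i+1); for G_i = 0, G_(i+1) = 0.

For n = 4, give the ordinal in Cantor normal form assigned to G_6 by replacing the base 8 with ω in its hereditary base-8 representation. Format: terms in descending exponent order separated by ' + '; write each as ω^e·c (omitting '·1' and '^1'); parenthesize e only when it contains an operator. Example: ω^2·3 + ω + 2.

ω^2·2 + ω + 3

4 —HB2→ 2^2 —bump→ 3^3 = 27 —(−1)→ 26
26 —HB3→ 2·3^2 + 2·3 + 2 —bump→ 2·4^2 + 2·4 + 2 = 42 —(−1)→ 41
41 —HB4→ 2·4^2 + 2·4 + 1 —bump→ 2·5^2 + 2·5 + 1 = 61 —(−1)→ 60
60 —HB5→ 2·5^2 + 2·5 —bump→ 2·6^2 + 2·6 = 84 —(−1)→ 83
83 —HB6→ 2·6^2 + 6 + 5 —bump→ 2·7^2 + 7 + 5 = 110 —(−1)→ 109
109 —HB7→ 2·7^2 + 7 + 4 —bump→ 2·8^2 + 8 + 4 = 140 —(−1)→ 139
139 —HB8→ 2·8^2 + 8 + 3 —bump→ 2·9^2 + 9 + 3 = 174 —(−1)→ 173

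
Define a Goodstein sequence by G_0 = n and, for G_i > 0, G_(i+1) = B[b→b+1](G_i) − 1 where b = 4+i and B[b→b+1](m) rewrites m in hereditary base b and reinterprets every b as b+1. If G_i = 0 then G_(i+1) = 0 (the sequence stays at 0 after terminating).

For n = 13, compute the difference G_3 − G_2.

i=0: 13 = 3·4 + 1 (b=4); 4→5: 3·5 + 1 = 16; 16−1 = 15
i=1: 15 = 3·5 (b=5); 5→6: 3·6 = 18; 18−1 = 17
i=2: 17 = 2·6 + 5 (b=6); 6→7: 2·7 + 5 = 19; 19−1 = 18

1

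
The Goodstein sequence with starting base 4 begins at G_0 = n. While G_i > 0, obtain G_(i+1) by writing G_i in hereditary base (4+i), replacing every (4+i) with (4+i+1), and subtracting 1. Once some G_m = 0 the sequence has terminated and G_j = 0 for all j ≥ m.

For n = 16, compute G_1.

24

(0) 16|_4 = 4^2 ↦ 5^2|_5 = 25 ⇒ 24
(1) 24|_5 = 4·5 + 4 ↦ 4·6 + 4|_6 = 28 ⇒ 27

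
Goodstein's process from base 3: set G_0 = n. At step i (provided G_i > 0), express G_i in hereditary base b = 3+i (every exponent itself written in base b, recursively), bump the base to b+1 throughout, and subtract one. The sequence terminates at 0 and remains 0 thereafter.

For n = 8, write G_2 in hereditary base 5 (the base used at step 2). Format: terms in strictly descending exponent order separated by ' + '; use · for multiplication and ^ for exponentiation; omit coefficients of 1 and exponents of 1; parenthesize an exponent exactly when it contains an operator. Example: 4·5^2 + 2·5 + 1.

G_0 = 8. HB_3(8) = 2·3 + 2. Bump = 10. G_1 = 9.
G_1 = 9. HB_4(9) = 2·4 + 1. Bump = 11. G_2 = 10.

2·5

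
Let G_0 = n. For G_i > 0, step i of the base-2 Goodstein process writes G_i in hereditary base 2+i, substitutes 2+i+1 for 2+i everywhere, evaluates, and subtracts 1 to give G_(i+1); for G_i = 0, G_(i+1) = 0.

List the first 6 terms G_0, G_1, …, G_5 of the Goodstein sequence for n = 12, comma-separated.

12, 107, 1065, 15685, 280019, 5764910

G_0 = 12. HB_2(12) = 2^(2 + 1) + 2^2. Bump = 108. G_1 = 107.
G_1 = 107. HB_3(107) = 3^(3 + 1) + 2·3^2 + 2·3 + 2. Bump = 1066. G_2 = 1065.
G_2 = 1065. HB_4(1065) = 4^(4 + 1) + 2·4^2 + 2·4 + 1. Bump = 15686. G_3 = 15685.
G_3 = 15685. HB_5(15685) = 5^(5 + 1) + 2·5^2 + 2·5. Bump = 280020. G_4 = 280019.
G_4 = 280019. HB_6(280019) = 6^(6 + 1) + 2·6^2 + 6 + 5. Bump = 5764911. G_5 = 5764910.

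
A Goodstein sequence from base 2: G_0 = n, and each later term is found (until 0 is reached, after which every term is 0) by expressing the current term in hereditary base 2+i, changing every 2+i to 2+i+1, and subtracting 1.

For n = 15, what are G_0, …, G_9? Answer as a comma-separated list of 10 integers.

15, 111, 1283, 18752, 326593, 6588344, 150994943, 3524450280, 100077777775, 3138578427934

step 0: 15 = 2^(2 + 1) + 2^2 + 2 + 1; sub 3 for 2: 3^(3 + 1) + 3^3 + 3 + 1; = 112; G_1 = 112−1 = 111
step 1: 111 = 3^(3 + 1) + 3^3 + 3; sub 4 for 3: 4^(4 + 1) + 4^4 + 4; = 1284; G_2 = 1284−1 = 1283
step 2: 1283 = 4^(4 + 1) + 4^4 + 3; sub 5 for 4: 5^(5 + 1) + 5^5 + 3; = 18753; G_3 = 18753−1 = 18752
step 3: 18752 = 5^(5 + 1) + 5^5 + 2; sub 6 for 5: 6^(6 + 1) + 6^6 + 2; = 326594; G_4 = 326594−1 = 326593
step 4: 326593 = 6^(6 + 1) + 6^6 + 1; sub 7 for 6: 7^(7 + 1) + 7^7 + 1; = 6588345; G_5 = 6588345−1 = 6588344
step 5: 6588344 = 7^(7 + 1) + 7^7; sub 8 for 7: 8^(8 + 1) + 8^8; = 150994944; G_6 = 150994944−1 = 150994943
step 6: 150994943 = 8^(8 + 1) + 7·8^7 + 7·8^6 + 7·8^5 + 7·8^4 + 7·8^3 + 7·8^2 + 7·8 + 7; sub 9 for 8: 9^(9 + 1) + 7·9^7 + 7·9^6 + 7·9^5 + 7·9^4 + 7·9^3 + 7·9^2 + 7·9 + 7; = 3524450281; G_7 = 3524450281−1 = 3524450280
step 7: 3524450280 = 9^(9 + 1) + 7·9^7 + 7·9^6 + 7·9^5 + 7·9^4 + 7·9^3 + 7·9^2 + 7·9 + 6; sub 10 for 9: 10^(10 + 1) + 7·10^7 + 7·10^6 + 7·10^5 + 7·10^4 + 7·10^3 + 7·10^2 + 7·10 + 6; = 100077777776; G_8 = 100077777776−1 = 100077777775
step 8: 100077777775 = 10^(10 + 1) + 7·10^7 + 7·10^6 + 7·10^5 + 7·10^4 + 7·10^3 + 7·10^2 + 7·10 + 5; sub 11 for 10: 11^(11 + 1) + 7·11^7 + 7·11^6 + 7·11^5 + 7·11^4 + 7·11^3 + 7·11^2 + 7·11 + 5; = 3138578427935; G_9 = 3138578427935−1 = 3138578427934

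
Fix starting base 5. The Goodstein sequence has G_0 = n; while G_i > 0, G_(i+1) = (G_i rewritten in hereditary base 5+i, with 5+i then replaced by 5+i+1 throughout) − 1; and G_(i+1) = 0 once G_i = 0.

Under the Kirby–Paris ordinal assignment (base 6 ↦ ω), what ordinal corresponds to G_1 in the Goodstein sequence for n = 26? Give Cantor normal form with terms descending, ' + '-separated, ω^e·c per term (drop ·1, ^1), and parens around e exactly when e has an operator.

ω^2

[0] 26 ≡ 5^2 + 1 (base 5). Lift 6: 37. −1: 36.
[1] 36 ≡ 6^2 (base 6). Lift 7: 49. −1: 48.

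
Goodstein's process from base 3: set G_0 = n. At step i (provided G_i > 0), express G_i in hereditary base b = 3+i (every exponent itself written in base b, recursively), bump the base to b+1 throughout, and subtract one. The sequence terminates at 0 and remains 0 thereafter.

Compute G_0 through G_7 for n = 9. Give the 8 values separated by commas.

[0] 9 ≡ 3^2 (base 3). Lift 4: 16. −1: 15.
[1] 15 ≡ 3·4 + 3 (base 4). Lift 5: 18. −1: 17.
[2] 17 ≡ 3·5 + 2 (base 5). Lift 6: 20. −1: 19.
[3] 19 ≡ 3·6 + 1 (base 6). Lift 7: 22. −1: 21.
[4] 21 ≡ 3·7 (base 7). Lift 8: 24. −1: 23.
[5] 23 ≡ 2·8 + 7 (base 8). Lift 9: 25. −1: 24.
[6] 24 ≡ 2·9 + 6 (base 9). Lift 10: 26. −1: 25.

9, 15, 17, 19, 21, 23, 24, 25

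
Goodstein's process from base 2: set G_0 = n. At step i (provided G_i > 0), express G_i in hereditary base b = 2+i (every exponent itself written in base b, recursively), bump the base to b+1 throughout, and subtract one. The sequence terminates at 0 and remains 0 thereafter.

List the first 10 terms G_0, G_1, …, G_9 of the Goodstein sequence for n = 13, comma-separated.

(0) 13|_2 = 2^(2 + 1) + 2^2 + 1 ↦ 3^(3 + 1) + 3^3 + 1|_3 = 109 ⇒ 108
(1) 108|_3 = 3^(3 + 1) + 3^3 ↦ 4^(4 + 1) + 4^4|_4 = 1280 ⇒ 1279
(2) 1279|_4 = 4^(4 + 1) + 3·4^3 + 3·4^2 + 3·4 + 3 ↦ 5^(5 + 1) + 3·5^3 + 3·5^2 + 3·5 + 3|_5 = 16093 ⇒ 16092
(3) 16092|_5 = 5^(5 + 1) + 3·5^3 + 3·5^2 + 3·5 + 2 ↦ 6^(6 + 1) + 3·6^3 + 3·6^2 + 3·6 + 2|_6 = 280712 ⇒ 280711
(4) 280711|_6 = 6^(6 + 1) + 3·6^3 + 3·6^2 + 3·6 + 1 ↦ 7^(7 + 1) + 3·7^3 + 3·7^2 + 3·7 + 1|_7 = 5765999 ⇒ 5765998
(5) 5765998|_7 = 7^(7 + 1) + 3·7^3 + 3·7^2 + 3·7 ↦ 8^(8 + 1) + 3·8^3 + 3·8^2 + 3·8|_8 = 134219480 ⇒ 134219479
(6) 134219479|_8 = 8^(8 + 1) + 3·8^3 + 3·8^2 + 2·8 + 7 ↦ 9^(9 + 1) + 3·9^3 + 3·9^2 + 2·9 + 7|_9 = 3486786856 ⇒ 3486786855
(7) 3486786855|_9 = 9^(9 + 1) + 3·9^3 + 3·9^2 + 2·9 + 6 ↦ 10^(10 + 1) + 3·10^3 + 3·10^2 + 2·10 + 6|_10 = 100000003326 ⇒ 100000003325
(8) 100000003325|_10 = 10^(10 + 1) + 3·10^3 + 3·10^2 + 2·10 + 5 ↦ 11^(11 + 1) + 3·11^3 + 3·11^2 + 2·11 + 5|_11 = 3138428381104 ⇒ 3138428381103

13, 108, 1279, 16092, 280711, 5765998, 134219479, 3486786855, 100000003325, 3138428381103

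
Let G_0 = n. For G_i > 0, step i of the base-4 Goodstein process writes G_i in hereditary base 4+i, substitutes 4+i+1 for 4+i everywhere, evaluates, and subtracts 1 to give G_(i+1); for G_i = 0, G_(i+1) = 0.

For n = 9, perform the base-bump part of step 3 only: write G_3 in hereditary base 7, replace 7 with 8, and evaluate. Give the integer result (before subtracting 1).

12

[0] 9 ≡ 2·4 + 1 (base 4). Lift 5: 11. −1: 10.
[1] 10 ≡ 2·5 (base 5). Lift 6: 12. −1: 11.
[2] 11 ≡ 6 + 5 (base 6). Lift 7: 12. −1: 11.
[3] 11 ≡ 7 + 4 (base 7). Lift 8: 12. −1: 11.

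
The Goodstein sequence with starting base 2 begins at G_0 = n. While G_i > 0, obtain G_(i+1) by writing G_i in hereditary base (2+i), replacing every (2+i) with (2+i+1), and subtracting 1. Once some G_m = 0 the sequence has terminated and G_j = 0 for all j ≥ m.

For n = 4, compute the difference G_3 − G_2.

step 0: 4 = 2^2; sub 3 for 2: 3^3; = 27; G_1 = 27−1 = 26
step 1: 26 = 2·3^2 + 2·3 + 2; sub 4 for 3: 2·4^2 + 2·4 + 2; = 42; G_2 = 42−1 = 41
step 2: 41 = 2·4^2 + 2·4 + 1; sub 5 for 4: 2·5^2 + 2·5 + 1; = 61; G_3 = 61−1 = 60

19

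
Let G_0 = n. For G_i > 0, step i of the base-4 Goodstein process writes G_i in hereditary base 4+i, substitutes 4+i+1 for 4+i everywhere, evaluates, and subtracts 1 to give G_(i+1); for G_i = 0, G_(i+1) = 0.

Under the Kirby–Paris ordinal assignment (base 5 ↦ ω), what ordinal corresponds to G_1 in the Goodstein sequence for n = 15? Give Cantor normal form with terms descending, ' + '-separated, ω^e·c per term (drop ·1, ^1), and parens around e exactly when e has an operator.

ω·3 + 2

i=0: 15 = 3·4 + 3 (b=4); 4→5: 3·5 + 3 = 18; 18−1 = 17
i=1: 17 = 3·5 + 2 (b=5); 5→6: 3·6 + 2 = 20; 20−1 = 19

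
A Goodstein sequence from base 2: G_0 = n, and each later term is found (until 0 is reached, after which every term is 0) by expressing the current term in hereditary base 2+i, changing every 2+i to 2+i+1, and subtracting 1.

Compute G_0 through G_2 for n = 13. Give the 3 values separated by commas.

13, 108, 1279

step 0: 13 = 2^(2 + 1) + 2^2 + 1; sub 3 for 2: 3^(3 + 1) + 3^3 + 1; = 109; G_1 = 109−1 = 108
step 1: 108 = 3^(3 + 1) + 3^3; sub 4 for 3: 4^(4 + 1) + 4^4; = 1280; G_2 = 1280−1 = 1279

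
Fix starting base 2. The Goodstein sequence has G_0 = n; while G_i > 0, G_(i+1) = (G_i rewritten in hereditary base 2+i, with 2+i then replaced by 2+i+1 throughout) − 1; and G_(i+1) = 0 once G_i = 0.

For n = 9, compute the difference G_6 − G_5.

G_0 = 9. HB_2(9) = 2^(2 + 1) + 1. Bump = 82. G_1 = 81.
G_1 = 81. HB_3(81) = 3^(3 + 1). Bump = 1024. G_2 = 1023.
G_2 = 1023. HB_4(1023) = 3·4^4 + 3·4^3 + 3·4^2 + 3·4 + 3. Bump = 9843. G_3 = 9842.
G_3 = 9842. HB_5(9842) = 3·5^5 + 3·5^3 + 3·5^2 + 3·5 + 2. Bump = 140744. G_4 = 140743.
G_4 = 140743. HB_6(140743) = 3·6^6 + 3·6^3 + 3·6^2 + 3·6 + 1. Bump = 2471827. G_5 = 2471826.
G_5 = 2471826. HB_7(2471826) = 3·7^7 + 3·7^3 + 3·7^2 + 3·7. Bump = 50333400. G_6 = 50333399.

47861573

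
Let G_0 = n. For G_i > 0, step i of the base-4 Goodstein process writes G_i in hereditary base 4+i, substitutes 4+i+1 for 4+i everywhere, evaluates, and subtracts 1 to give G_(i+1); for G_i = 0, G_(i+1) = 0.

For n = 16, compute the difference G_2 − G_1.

base 4: 16 = 4^2; at 5: 5^2 = 25; next = 24
base 5: 24 = 4·5 + 4; at 6: 4·6 + 4 = 28; next = 27

3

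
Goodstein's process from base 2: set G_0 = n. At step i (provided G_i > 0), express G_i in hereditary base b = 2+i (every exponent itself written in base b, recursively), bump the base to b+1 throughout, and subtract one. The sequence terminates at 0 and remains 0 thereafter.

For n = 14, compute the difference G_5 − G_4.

base 2: 14 = 2^(2 + 1) + 2^2 + 2; at 3: 3^(3 + 1) + 3^3 + 3 = 111; next = 110
base 3: 110 = 3^(3 + 1) + 3^3 + 2; at 4: 4^(4 + 1) + 4^4 + 2 = 1282; next = 1281
base 4: 1281 = 4^(4 + 1) + 4^4 + 1; at 5: 5^(5 + 1) + 5^5 + 1 = 18751; next = 18750
base 5: 18750 = 5^(5 + 1) + 5^5; at 6: 6^(6 + 1) + 6^6 = 326592; next = 326591
base 6: 326591 = 6^(6 + 1) + 5·6^5 + 5·6^4 + 5·6^3 + 5·6^2 + 5·6 + 5; at 7: 7^(7 + 1) + 5·7^5 + 5·7^4 + 5·7^3 + 5·7^2 + 5·7 + 5 = 5862841; next = 5862840

5536249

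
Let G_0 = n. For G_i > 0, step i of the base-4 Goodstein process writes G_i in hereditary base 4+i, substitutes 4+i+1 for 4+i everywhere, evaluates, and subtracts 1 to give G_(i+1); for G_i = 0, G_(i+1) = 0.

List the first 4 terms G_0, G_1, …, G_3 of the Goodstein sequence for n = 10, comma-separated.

10, 11, 12, 13

[0] 10 ≡ 2·4 + 2 (base 4). Lift 5: 12. −1: 11.
[1] 11 ≡ 2·5 + 1 (base 5). Lift 6: 13. −1: 12.
[2] 12 ≡ 2·6 (base 6). Lift 7: 14. −1: 13.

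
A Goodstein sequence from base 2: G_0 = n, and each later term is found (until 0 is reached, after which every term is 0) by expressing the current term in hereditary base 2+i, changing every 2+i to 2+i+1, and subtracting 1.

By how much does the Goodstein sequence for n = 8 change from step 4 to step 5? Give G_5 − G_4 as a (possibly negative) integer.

1553800

[0] 8 ≡ 2^(2 + 1) (base 2). Lift 3: 81. −1: 80.
[1] 80 ≡ 2·3^3 + 2·3^2 + 2·3 + 2 (base 3). Lift 4: 554. −1: 553.
[2] 553 ≡ 2·4^4 + 2·4^2 + 2·4 + 1 (base 4). Lift 5: 6311. −1: 6310.
[3] 6310 ≡ 2·5^5 + 2·5^2 + 2·5 (base 5). Lift 6: 93396. −1: 93395.
[4] 93395 ≡ 2·6^6 + 2·6^2 + 6 + 5 (base 6). Lift 7: 1647196. −1: 1647195.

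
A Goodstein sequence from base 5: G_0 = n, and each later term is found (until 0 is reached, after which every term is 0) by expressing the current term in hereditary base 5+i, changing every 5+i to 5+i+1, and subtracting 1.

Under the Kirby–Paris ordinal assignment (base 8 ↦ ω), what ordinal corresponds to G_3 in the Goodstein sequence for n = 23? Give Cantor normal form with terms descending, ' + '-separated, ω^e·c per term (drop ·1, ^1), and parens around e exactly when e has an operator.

ω·4

G_0 = 23. HB_5(23) = 4·5 + 3. Bump = 27. G_1 = 26.
G_1 = 26. HB_6(26) = 4·6 + 2. Bump = 30. G_2 = 29.
G_2 = 29. HB_7(29) = 4·7 + 1. Bump = 33. G_3 = 32.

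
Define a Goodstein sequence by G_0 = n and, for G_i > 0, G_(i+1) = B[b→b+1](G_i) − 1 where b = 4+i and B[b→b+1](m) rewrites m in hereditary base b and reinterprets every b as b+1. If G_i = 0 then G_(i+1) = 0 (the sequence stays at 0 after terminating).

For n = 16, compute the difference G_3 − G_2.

3

G_0=16  [base 4] 4^2  →[4↦5]→  5^2 = 25  −1 ⇒ G_1=24
G_1=24  [base 5] 4·5 + 4  →[5↦6]→  4·6 + 4 = 28  −1 ⇒ G_2=27
G_2=27  [base 6] 4·6 + 3  →[6↦7]→  4·7 + 3 = 31  −1 ⇒ G_3=30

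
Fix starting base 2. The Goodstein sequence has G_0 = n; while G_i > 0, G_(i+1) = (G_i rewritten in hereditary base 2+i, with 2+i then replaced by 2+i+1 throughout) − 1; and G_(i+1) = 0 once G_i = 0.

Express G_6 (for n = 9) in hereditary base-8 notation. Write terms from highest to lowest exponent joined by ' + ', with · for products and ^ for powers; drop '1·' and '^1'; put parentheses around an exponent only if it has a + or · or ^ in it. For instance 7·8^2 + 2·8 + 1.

3·8^8 + 3·8^3 + 3·8^2 + 2·8 + 7

base 2: 9 = 2^(2 + 1) + 1; at 3: 3^(3 + 1) + 1 = 82; next = 81
base 3: 81 = 3^(3 + 1); at 4: 4^(4 + 1) = 1024; next = 1023
base 4: 1023 = 3·4^4 + 3·4^3 + 3·4^2 + 3·4 + 3; at 5: 3·5^5 + 3·5^3 + 3·5^2 + 3·5 + 3 = 9843; next = 9842
base 5: 9842 = 3·5^5 + 3·5^3 + 3·5^2 + 3·5 + 2; at 6: 3·6^6 + 3·6^3 + 3·6^2 + 3·6 + 2 = 140744; next = 140743
base 6: 140743 = 3·6^6 + 3·6^3 + 3·6^2 + 3·6 + 1; at 7: 3·7^7 + 3·7^3 + 3·7^2 + 3·7 + 1 = 2471827; next = 2471826
base 7: 2471826 = 3·7^7 + 3·7^3 + 3·7^2 + 3·7; at 8: 3·8^8 + 3·8^3 + 3·8^2 + 3·8 = 50333400; next = 50333399
base 8: 50333399 = 3·8^8 + 3·8^3 + 3·8^2 + 2·8 + 7; at 9: 3·9^9 + 3·9^3 + 3·9^2 + 2·9 + 7 = 1162263922; next = 1162263921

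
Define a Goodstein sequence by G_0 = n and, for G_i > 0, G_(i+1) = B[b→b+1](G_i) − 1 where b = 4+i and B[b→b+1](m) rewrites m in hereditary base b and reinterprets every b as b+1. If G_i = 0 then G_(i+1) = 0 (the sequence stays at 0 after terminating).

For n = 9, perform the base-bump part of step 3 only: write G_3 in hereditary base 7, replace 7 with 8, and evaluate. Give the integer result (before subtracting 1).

12

G_0=9  [base 4] 2·4 + 1  →[4↦5]→  2·5 + 1 = 11  −1 ⇒ G_1=10
G_1=10  [base 5] 2·5  →[5↦6]→  2·6 = 12  −1 ⇒ G_2=11
G_2=11  [base 6] 6 + 5  →[6↦7]→  7 + 5 = 12  −1 ⇒ G_3=11
G_3=11  [base 7] 7 + 4  →[7↦8]→  8 + 4 = 12  −1 ⇒ G_4=11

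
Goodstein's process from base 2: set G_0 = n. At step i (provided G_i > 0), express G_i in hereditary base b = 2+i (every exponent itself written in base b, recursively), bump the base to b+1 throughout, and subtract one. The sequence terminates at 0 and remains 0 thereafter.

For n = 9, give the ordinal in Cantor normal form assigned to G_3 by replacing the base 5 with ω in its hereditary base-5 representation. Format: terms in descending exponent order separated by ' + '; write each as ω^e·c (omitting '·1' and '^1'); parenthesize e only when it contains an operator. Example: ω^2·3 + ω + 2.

ω^ω·3 + ω^3·3 + ω^2·3 + ω·3 + 2

base 2: 9 = 2^(2 + 1) + 1; at 3: 3^(3 + 1) + 1 = 82; next = 81
base 3: 81 = 3^(3 + 1); at 4: 4^(4 + 1) = 1024; next = 1023
base 4: 1023 = 3·4^4 + 3·4^3 + 3·4^2 + 3·4 + 3; at 5: 3·5^5 + 3·5^3 + 3·5^2 + 3·5 + 3 = 9843; next = 9842
base 5: 9842 = 3·5^5 + 3·5^3 + 3·5^2 + 3·5 + 2; at 6: 3·6^6 + 3·6^3 + 3·6^2 + 3·6 + 2 = 140744; next = 140743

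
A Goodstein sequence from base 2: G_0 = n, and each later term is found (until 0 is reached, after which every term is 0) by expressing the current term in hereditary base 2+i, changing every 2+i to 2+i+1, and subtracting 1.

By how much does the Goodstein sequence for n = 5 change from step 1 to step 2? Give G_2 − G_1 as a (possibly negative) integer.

228

G_0 = 5. HB_2(5) = 2^2 + 1. Bump = 28. G_1 = 27.
G_1 = 27. HB_3(27) = 3^3. Bump = 256. G_2 = 255.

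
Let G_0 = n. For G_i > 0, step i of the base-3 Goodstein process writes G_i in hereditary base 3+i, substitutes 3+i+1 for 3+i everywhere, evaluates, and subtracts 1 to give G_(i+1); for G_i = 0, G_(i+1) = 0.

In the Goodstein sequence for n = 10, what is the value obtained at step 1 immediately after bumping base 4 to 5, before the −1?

25

[0] 10 ≡ 3^2 + 1 (base 3). Lift 4: 17. −1: 16.
[1] 16 ≡ 4^2 (base 4). Lift 5: 25. −1: 24.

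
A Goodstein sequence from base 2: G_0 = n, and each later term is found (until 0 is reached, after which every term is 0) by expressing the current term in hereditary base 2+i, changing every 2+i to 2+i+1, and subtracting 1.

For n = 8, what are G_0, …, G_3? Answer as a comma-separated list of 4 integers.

8, 80, 553, 6310

base 2: 8 = 2^(2 + 1); at 3: 3^(3 + 1) = 81; next = 80
base 3: 80 = 2·3^3 + 2·3^2 + 2·3 + 2; at 4: 2·4^4 + 2·4^2 + 2·4 + 2 = 554; next = 553
base 4: 553 = 2·4^4 + 2·4^2 + 2·4 + 1; at 5: 2·5^5 + 2·5^2 + 2·5 + 1 = 6311; next = 6310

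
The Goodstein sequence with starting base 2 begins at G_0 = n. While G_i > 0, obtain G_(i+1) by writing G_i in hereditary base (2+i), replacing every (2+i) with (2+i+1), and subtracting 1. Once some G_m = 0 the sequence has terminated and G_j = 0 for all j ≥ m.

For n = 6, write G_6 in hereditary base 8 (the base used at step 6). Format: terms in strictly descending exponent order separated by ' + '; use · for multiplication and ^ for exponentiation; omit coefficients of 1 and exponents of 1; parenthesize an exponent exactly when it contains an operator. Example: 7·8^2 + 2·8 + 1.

5·8^5 + 5·8^4 + 5·8^3 + 5·8^2 + 5·8 + 3

[0] 6 ≡ 2^2 + 2 (base 2). Lift 3: 30. −1: 29.
[1] 29 ≡ 3^3 + 2 (base 3). Lift 4: 258. −1: 257.
[2] 257 ≡ 4^4 + 1 (base 4). Lift 5: 3126. −1: 3125.
[3] 3125 ≡ 5^5 (base 5). Lift 6: 46656. −1: 46655.
[4] 46655 ≡ 5·6^5 + 5·6^4 + 5·6^3 + 5·6^2 + 5·6 + 5 (base 6). Lift 7: 98040. −1: 98039.
[5] 98039 ≡ 5·7^5 + 5·7^4 + 5·7^3 + 5·7^2 + 5·7 + 4 (base 7). Lift 8: 187244. −1: 187243.
[6] 187243 ≡ 5·8^5 + 5·8^4 + 5·8^3 + 5·8^2 + 5·8 + 3 (base 8). Lift 9: 332148. −1: 332147.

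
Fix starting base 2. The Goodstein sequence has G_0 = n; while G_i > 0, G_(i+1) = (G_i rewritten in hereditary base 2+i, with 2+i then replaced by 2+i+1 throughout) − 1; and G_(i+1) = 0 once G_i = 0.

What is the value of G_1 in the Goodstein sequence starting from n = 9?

81

base 2: 9 = 2^(2 + 1) + 1; at 3: 3^(3 + 1) + 1 = 82; next = 81
base 3: 81 = 3^(3 + 1); at 4: 4^(4 + 1) = 1024; next = 1023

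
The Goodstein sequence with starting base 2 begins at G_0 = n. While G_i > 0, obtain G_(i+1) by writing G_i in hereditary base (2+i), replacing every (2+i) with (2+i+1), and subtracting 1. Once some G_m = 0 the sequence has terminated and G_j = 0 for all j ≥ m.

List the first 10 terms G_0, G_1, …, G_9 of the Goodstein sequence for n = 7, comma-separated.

step 0: 7 = 2^2 + 2 + 1; sub 3 for 2: 3^3 + 3 + 1; = 31; G_1 = 31−1 = 30
step 1: 30 = 3^3 + 3; sub 4 for 3: 4^4 + 4; = 260; G_2 = 260−1 = 259
step 2: 259 = 4^4 + 3; sub 5 for 4: 5^5 + 3; = 3128; G_3 = 3128−1 = 3127
step 3: 3127 = 5^5 + 2; sub 6 for 5: 6^6 + 2; = 46658; G_4 = 46658−1 = 46657
step 4: 46657 = 6^6 + 1; sub 7 for 6: 7^7 + 1; = 823544; G_5 = 823544−1 = 823543
step 5: 823543 = 7^7; sub 8 for 7: 8^8; = 16777216; G_6 = 16777216−1 = 16777215
step 6: 16777215 = 7·8^7 + 7·8^6 + 7·8^5 + 7·8^4 + 7·8^3 + 7·8^2 + 7·8 + 7; sub 9 for 8: 7·9^7 + 7·9^6 + 7·9^5 + 7·9^4 + 7·9^3 + 7·9^2 + 7·9 + 7; = 37665880; G_7 = 37665880−1 = 37665879
step 7: 37665879 = 7·9^7 + 7·9^6 + 7·9^5 + 7·9^4 + 7·9^3 + 7·9^2 + 7·9 + 6; sub 10 for 9: 7·10^7 + 7·10^6 + 7·10^5 + 7·10^4 + 7·10^3 + 7·10^2 + 7·10 + 6; = 77777776; G_8 = 77777776−1 = 77777775
step 8: 77777775 = 7·10^7 + 7·10^6 + 7·10^5 + 7·10^4 + 7·10^3 + 7·10^2 + 7·10 + 5; sub 11 for 10: 7·11^7 + 7·11^6 + 7·11^5 + 7·11^4 + 7·11^3 + 7·11^2 + 7·11 + 5; = 150051214; G_9 = 150051214−1 = 150051213

7, 30, 259, 3127, 46657, 823543, 16777215, 37665879, 77777775, 150051213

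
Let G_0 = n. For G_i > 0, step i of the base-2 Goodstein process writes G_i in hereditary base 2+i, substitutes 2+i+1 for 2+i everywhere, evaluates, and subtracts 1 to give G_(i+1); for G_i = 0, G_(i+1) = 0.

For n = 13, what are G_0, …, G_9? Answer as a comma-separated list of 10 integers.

step 0: 13 = 2^(2 + 1) + 2^2 + 1; sub 3 for 2: 3^(3 + 1) + 3^3 + 1; = 109; G_1 = 109−1 = 108
step 1: 108 = 3^(3 + 1) + 3^3; sub 4 for 3: 4^(4 + 1) + 4^4; = 1280; G_2 = 1280−1 = 1279
step 2: 1279 = 4^(4 + 1) + 3·4^3 + 3·4^2 + 3·4 + 3; sub 5 for 4: 5^(5 + 1) + 3·5^3 + 3·5^2 + 3·5 + 3; = 16093; G_3 = 16093−1 = 16092
step 3: 16092 = 5^(5 + 1) + 3·5^3 + 3·5^2 + 3·5 + 2; sub 6 for 5: 6^(6 + 1) + 3·6^3 + 3·6^2 + 3·6 + 2; = 280712; G_4 = 280712−1 = 280711
step 4: 280711 = 6^(6 + 1) + 3·6^3 + 3·6^2 + 3·6 + 1; sub 7 for 6: 7^(7 + 1) + 3·7^3 + 3·7^2 + 3·7 + 1; = 5765999; G_5 = 5765999−1 = 5765998
step 5: 5765998 = 7^(7 + 1) + 3·7^3 + 3·7^2 + 3·7; sub 8 for 7: 8^(8 + 1) + 3·8^3 + 3·8^2 + 3·8; = 134219480; G_6 = 134219480−1 = 134219479
step 6: 134219479 = 8^(8 + 1) + 3·8^3 + 3·8^2 + 2·8 + 7; sub 9 for 8: 9^(9 + 1) + 3·9^3 + 3·9^2 + 2·9 + 7; = 3486786856; G_7 = 3486786856−1 = 3486786855
step 7: 3486786855 = 9^(9 + 1) + 3·9^3 + 3·9^2 + 2·9 + 6; sub 10 for 9: 10^(10 + 1) + 3·10^3 + 3·10^2 + 2·10 + 6; = 100000003326; G_8 = 100000003326−1 = 100000003325
step 8: 100000003325 = 10^(10 + 1) + 3·10^3 + 3·10^2 + 2·10 + 5; sub 11 for 10: 11^(11 + 1) + 3·11^3 + 3·11^2 + 2·11 + 5; = 3138428381104; G_9 = 3138428381104−1 = 3138428381103

13, 108, 1279, 16092, 280711, 5765998, 134219479, 3486786855, 100000003325, 3138428381103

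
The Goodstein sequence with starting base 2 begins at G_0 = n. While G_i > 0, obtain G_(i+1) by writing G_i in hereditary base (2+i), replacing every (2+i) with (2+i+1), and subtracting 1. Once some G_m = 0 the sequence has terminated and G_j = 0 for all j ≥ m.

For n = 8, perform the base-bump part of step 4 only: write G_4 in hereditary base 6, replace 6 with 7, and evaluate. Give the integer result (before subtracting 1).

1647196

step 0: 8 = 2^(2 + 1); sub 3 for 2: 3^(3 + 1); = 81; G_1 = 81−1 = 80
step 1: 80 = 2·3^3 + 2·3^2 + 2·3 + 2; sub 4 for 3: 2·4^4 + 2·4^2 + 2·4 + 2; = 554; G_2 = 554−1 = 553
step 2: 553 = 2·4^4 + 2·4^2 + 2·4 + 1; sub 5 for 4: 2·5^5 + 2·5^2 + 2·5 + 1; = 6311; G_3 = 6311−1 = 6310
step 3: 6310 = 2·5^5 + 2·5^2 + 2·5; sub 6 for 5: 2·6^6 + 2·6^2 + 2·6; = 93396; G_4 = 93396−1 = 93395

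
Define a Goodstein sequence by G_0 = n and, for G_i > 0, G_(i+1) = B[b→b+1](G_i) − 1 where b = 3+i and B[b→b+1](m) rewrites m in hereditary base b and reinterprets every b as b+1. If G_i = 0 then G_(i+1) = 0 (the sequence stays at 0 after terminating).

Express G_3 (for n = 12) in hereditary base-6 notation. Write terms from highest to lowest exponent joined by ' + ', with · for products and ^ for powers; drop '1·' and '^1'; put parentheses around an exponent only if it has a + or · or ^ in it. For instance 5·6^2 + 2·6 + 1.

base 3: 12 = 3^2 + 3; at 4: 4^2 + 4 = 20; next = 19
base 4: 19 = 4^2 + 3; at 5: 5^2 + 3 = 28; next = 27
base 5: 27 = 5^2 + 2; at 6: 6^2 + 2 = 38; next = 37
base 6: 37 = 6^2 + 1; at 7: 7^2 + 1 = 50; next = 49

6^2 + 1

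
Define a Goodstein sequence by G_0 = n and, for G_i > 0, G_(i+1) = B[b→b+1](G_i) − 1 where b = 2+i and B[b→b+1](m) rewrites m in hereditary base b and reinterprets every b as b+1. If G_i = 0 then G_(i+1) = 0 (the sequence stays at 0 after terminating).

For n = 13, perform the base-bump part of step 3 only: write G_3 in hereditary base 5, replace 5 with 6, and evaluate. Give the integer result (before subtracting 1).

(0) 13|_2 = 2^(2 + 1) + 2^2 + 1 ↦ 3^(3 + 1) + 3^3 + 1|_3 = 109 ⇒ 108
(1) 108|_3 = 3^(3 + 1) + 3^3 ↦ 4^(4 + 1) + 4^4|_4 = 1280 ⇒ 1279
(2) 1279|_4 = 4^(4 + 1) + 3·4^3 + 3·4^2 + 3·4 + 3 ↦ 5^(5 + 1) + 3·5^3 + 3·5^2 + 3·5 + 3|_5 = 16093 ⇒ 16092
(3) 16092|_5 = 5^(5 + 1) + 3·5^3 + 3·5^2 + 3·5 + 2 ↦ 6^(6 + 1) + 3·6^3 + 3·6^2 + 3·6 + 2|_6 = 280712 ⇒ 280711

280712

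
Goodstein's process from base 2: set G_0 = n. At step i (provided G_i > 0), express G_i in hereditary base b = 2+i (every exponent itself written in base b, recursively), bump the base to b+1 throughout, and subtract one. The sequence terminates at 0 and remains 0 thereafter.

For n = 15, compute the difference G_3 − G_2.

17469

G_0=15  [base 2] 2^(2 + 1) + 2^2 + 2 + 1  →[2↦3]→  3^(3 + 1) + 3^3 + 3 + 1 = 112  −1 ⇒ G_1=111
G_1=111  [base 3] 3^(3 + 1) + 3^3 + 3  →[3↦4]→  4^(4 + 1) + 4^4 + 4 = 1284  −1 ⇒ G_2=1283
G_2=1283  [base 4] 4^(4 + 1) + 4^4 + 3  →[4↦5]→  5^(5 + 1) + 5^5 + 3 = 18753  −1 ⇒ G_3=18752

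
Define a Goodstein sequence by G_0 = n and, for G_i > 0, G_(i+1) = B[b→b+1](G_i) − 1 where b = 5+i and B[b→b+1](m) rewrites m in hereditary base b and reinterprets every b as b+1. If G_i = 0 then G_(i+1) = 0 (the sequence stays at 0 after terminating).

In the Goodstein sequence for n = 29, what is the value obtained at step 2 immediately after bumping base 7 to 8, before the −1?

i=0: 29 = 5^2 + 4 (b=5); 5→6: 6^2 + 4 = 40; 40−1 = 39
i=1: 39 = 6^2 + 3 (b=6); 6→7: 7^2 + 3 = 52; 52−1 = 51

66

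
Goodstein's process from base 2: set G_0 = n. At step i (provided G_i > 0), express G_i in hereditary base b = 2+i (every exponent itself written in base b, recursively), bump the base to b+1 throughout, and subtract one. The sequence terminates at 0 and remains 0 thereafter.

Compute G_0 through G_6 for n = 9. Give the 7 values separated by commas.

step 0: 9 = 2^(2 + 1) + 1; sub 3 for 2: 3^(3 + 1) + 1; = 82; G_1 = 82−1 = 81
step 1: 81 = 3^(3 + 1); sub 4 for 3: 4^(4 + 1); = 1024; G_2 = 1024−1 = 1023
step 2: 1023 = 3·4^4 + 3·4^3 + 3·4^2 + 3·4 + 3; sub 5 for 4: 3·5^5 + 3·5^3 + 3·5^2 + 3·5 + 3; = 9843; G_3 = 9843−1 = 9842
step 3: 9842 = 3·5^5 + 3·5^3 + 3·5^2 + 3·5 + 2; sub 6 for 5: 3·6^6 + 3·6^3 + 3·6^2 + 3·6 + 2; = 140744; G_4 = 140744−1 = 140743
step 4: 140743 = 3·6^6 + 3·6^3 + 3·6^2 + 3·6 + 1; sub 7 for 6: 3·7^7 + 3·7^3 + 3·7^2 + 3·7 + 1; = 2471827; G_5 = 2471827−1 = 2471826
step 5: 2471826 = 3·7^7 + 3·7^3 + 3·7^2 + 3·7; sub 8 for 7: 3·8^8 + 3·8^3 + 3·8^2 + 3·8; = 50333400; G_6 = 50333400−1 = 50333399

9, 81, 1023, 9842, 140743, 2471826, 50333399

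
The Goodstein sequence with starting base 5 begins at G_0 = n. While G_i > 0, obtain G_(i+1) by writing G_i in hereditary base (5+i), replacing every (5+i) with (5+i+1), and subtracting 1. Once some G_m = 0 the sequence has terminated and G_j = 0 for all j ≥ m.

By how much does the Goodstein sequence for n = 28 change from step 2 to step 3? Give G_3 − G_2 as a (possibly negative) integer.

base 5: 28 = 5^2 + 3; at 6: 6^2 + 3 = 39; next = 38
base 6: 38 = 6^2 + 2; at 7: 7^2 + 2 = 51; next = 50
base 7: 50 = 7^2 + 1; at 8: 8^2 + 1 = 65; next = 64

14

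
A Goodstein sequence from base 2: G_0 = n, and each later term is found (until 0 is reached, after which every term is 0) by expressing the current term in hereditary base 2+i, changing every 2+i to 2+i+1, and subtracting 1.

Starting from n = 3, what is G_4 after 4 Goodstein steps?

[0] 3 ≡ 2 + 1 (base 2). Lift 3: 4. −1: 3.
[1] 3 ≡ 3 (base 3). Lift 4: 4. −1: 3.
[2] 3 ≡ 3 (base 4). Lift 5: 3. −1: 2.
[3] 2 ≡ 2 (base 5). Lift 6: 2. −1: 1.

1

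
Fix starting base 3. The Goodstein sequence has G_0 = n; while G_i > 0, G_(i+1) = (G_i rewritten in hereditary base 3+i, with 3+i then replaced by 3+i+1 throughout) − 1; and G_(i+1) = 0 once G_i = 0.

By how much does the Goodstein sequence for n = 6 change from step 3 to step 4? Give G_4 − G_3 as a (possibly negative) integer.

G_0=6  [base 3] 2·3  →[3↦4]→  2·4 = 8  −1 ⇒ G_1=7
G_1=7  [base 4] 4 + 3  →[4↦5]→  5 + 3 = 8  −1 ⇒ G_2=7
G_2=7  [base 5] 5 + 2  →[5↦6]→  6 + 2 = 8  −1 ⇒ G_3=7
G_3=7  [base 6] 6 + 1  →[6↦7]→  7 + 1 = 8  −1 ⇒ G_4=7

0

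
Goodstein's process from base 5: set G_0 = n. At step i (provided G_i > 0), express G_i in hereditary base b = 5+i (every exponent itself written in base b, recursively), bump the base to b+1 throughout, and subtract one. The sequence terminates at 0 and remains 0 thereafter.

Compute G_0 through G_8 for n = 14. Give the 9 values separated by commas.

[0] 14 ≡ 2·5 + 4 (base 5). Lift 6: 16. −1: 15.
[1] 15 ≡ 2·6 + 3 (base 6). Lift 7: 17. −1: 16.
[2] 16 ≡ 2·7 + 2 (base 7). Lift 8: 18. −1: 17.
[3] 17 ≡ 2·8 + 1 (base 8). Lift 9: 19. −1: 18.
[4] 18 ≡ 2·9 (base 9). Lift 10: 20. −1: 19.
[5] 19 ≡ 10 + 9 (base 10). Lift 11: 20. −1: 19.
[6] 19 ≡ 11 + 8 (base 11). Lift 12: 20. −1: 19.
[7] 19 ≡ 12 + 7 (base 12). Lift 13: 20. −1: 19.

14, 15, 16, 17, 18, 19, 19, 19, 19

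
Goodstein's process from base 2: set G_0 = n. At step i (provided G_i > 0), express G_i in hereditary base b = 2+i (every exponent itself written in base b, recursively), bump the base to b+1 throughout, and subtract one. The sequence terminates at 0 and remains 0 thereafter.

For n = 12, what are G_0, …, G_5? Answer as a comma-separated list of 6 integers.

12 —HB2→ 2^(2 + 1) + 2^2 —bump→ 3^(3 + 1) + 3^3 = 108 —(−1)→ 107
107 —HB3→ 3^(3 + 1) + 2·3^2 + 2·3 + 2 —bump→ 4^(4 + 1) + 2·4^2 + 2·4 + 2 = 1066 —(−1)→ 1065
1065 —HB4→ 4^(4 + 1) + 2·4^2 + 2·4 + 1 —bump→ 5^(5 + 1) + 2·5^2 + 2·5 + 1 = 15686 —(−1)→ 15685
15685 —HB5→ 5^(5 + 1) + 2·5^2 + 2·5 —bump→ 6^(6 + 1) + 2·6^2 + 2·6 = 280020 —(−1)→ 280019
280019 —HB6→ 6^(6 + 1) + 2·6^2 + 6 + 5 —bump→ 7^(7 + 1) + 2·7^2 + 7 + 5 = 5764911 —(−1)→ 5764910

12, 107, 1065, 15685, 280019, 5764910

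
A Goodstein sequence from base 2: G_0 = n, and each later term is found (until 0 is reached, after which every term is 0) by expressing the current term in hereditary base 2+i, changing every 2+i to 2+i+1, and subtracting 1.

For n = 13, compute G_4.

280711

G_0 = 13. HB_2(13) = 2^(2 + 1) + 2^2 + 1. Bump = 109. G_1 = 108.
G_1 = 108. HB_3(108) = 3^(3 + 1) + 3^3. Bump = 1280. G_2 = 1279.
G_2 = 1279. HB_4(1279) = 4^(4 + 1) + 3·4^3 + 3·4^2 + 3·4 + 3. Bump = 16093. G_3 = 16092.
G_3 = 16092. HB_5(16092) = 5^(5 + 1) + 3·5^3 + 3·5^2 + 3·5 + 2. Bump = 280712. G_4 = 280711.
G_4 = 280711. HB_6(280711) = 6^(6 + 1) + 3·6^3 + 3·6^2 + 3·6 + 1. Bump = 5765999. G_5 = 5765998.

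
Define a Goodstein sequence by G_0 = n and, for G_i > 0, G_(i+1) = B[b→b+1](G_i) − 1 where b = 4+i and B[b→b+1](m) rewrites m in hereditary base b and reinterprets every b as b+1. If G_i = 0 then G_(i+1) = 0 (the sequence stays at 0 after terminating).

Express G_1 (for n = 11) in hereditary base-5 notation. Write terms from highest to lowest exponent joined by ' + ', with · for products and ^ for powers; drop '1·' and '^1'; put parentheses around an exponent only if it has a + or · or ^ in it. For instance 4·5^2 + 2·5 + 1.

(0) 11|_4 = 2·4 + 3 ↦ 2·5 + 3|_5 = 13 ⇒ 12
(1) 12|_5 = 2·5 + 2 ↦ 2·6 + 2|_6 = 14 ⇒ 13

2·5 + 2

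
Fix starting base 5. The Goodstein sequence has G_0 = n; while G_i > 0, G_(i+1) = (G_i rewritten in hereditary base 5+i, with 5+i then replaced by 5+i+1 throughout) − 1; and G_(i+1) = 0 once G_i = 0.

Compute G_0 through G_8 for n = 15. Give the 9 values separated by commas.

(0) 15|_5 = 3·5 ↦ 3·6|_6 = 18 ⇒ 17
(1) 17|_6 = 2·6 + 5 ↦ 2·7 + 5|_7 = 19 ⇒ 18
(2) 18|_7 = 2·7 + 4 ↦ 2·8 + 4|_8 = 20 ⇒ 19
(3) 19|_8 = 2·8 + 3 ↦ 2·9 + 3|_9 = 21 ⇒ 20
(4) 20|_9 = 2·9 + 2 ↦ 2·10 + 2|_10 = 22 ⇒ 21
(5) 21|_10 = 2·10 + 1 ↦ 2·11 + 1|_11 = 23 ⇒ 22
(6) 22|_11 = 2·11 ↦ 2·12|_12 = 24 ⇒ 23
(7) 23|_12 = 12 + 11 ↦ 13 + 11|_13 = 24 ⇒ 23

15, 17, 18, 19, 20, 21, 22, 23, 23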